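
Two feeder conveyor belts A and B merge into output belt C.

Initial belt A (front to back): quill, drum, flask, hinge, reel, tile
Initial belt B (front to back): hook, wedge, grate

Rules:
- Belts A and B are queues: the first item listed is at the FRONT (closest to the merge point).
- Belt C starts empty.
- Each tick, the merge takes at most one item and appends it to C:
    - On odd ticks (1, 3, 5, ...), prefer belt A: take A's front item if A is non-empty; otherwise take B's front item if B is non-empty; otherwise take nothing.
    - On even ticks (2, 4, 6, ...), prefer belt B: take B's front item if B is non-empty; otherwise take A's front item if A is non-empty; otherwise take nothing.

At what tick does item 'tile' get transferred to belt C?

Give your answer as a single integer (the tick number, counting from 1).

Answer: 9

Derivation:
Tick 1: prefer A, take quill from A; A=[drum,flask,hinge,reel,tile] B=[hook,wedge,grate] C=[quill]
Tick 2: prefer B, take hook from B; A=[drum,flask,hinge,reel,tile] B=[wedge,grate] C=[quill,hook]
Tick 3: prefer A, take drum from A; A=[flask,hinge,reel,tile] B=[wedge,grate] C=[quill,hook,drum]
Tick 4: prefer B, take wedge from B; A=[flask,hinge,reel,tile] B=[grate] C=[quill,hook,drum,wedge]
Tick 5: prefer A, take flask from A; A=[hinge,reel,tile] B=[grate] C=[quill,hook,drum,wedge,flask]
Tick 6: prefer B, take grate from B; A=[hinge,reel,tile] B=[-] C=[quill,hook,drum,wedge,flask,grate]
Tick 7: prefer A, take hinge from A; A=[reel,tile] B=[-] C=[quill,hook,drum,wedge,flask,grate,hinge]
Tick 8: prefer B, take reel from A; A=[tile] B=[-] C=[quill,hook,drum,wedge,flask,grate,hinge,reel]
Tick 9: prefer A, take tile from A; A=[-] B=[-] C=[quill,hook,drum,wedge,flask,grate,hinge,reel,tile]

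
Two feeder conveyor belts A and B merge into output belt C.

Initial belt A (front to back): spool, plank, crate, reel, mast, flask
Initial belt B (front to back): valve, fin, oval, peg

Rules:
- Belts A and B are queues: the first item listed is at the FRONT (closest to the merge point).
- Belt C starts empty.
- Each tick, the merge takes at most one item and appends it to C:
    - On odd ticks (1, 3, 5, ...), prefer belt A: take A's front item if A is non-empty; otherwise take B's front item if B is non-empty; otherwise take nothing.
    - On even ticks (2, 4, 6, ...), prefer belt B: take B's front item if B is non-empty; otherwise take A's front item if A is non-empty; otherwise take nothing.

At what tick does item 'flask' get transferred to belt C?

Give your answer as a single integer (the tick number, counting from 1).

Answer: 10

Derivation:
Tick 1: prefer A, take spool from A; A=[plank,crate,reel,mast,flask] B=[valve,fin,oval,peg] C=[spool]
Tick 2: prefer B, take valve from B; A=[plank,crate,reel,mast,flask] B=[fin,oval,peg] C=[spool,valve]
Tick 3: prefer A, take plank from A; A=[crate,reel,mast,flask] B=[fin,oval,peg] C=[spool,valve,plank]
Tick 4: prefer B, take fin from B; A=[crate,reel,mast,flask] B=[oval,peg] C=[spool,valve,plank,fin]
Tick 5: prefer A, take crate from A; A=[reel,mast,flask] B=[oval,peg] C=[spool,valve,plank,fin,crate]
Tick 6: prefer B, take oval from B; A=[reel,mast,flask] B=[peg] C=[spool,valve,plank,fin,crate,oval]
Tick 7: prefer A, take reel from A; A=[mast,flask] B=[peg] C=[spool,valve,plank,fin,crate,oval,reel]
Tick 8: prefer B, take peg from B; A=[mast,flask] B=[-] C=[spool,valve,plank,fin,crate,oval,reel,peg]
Tick 9: prefer A, take mast from A; A=[flask] B=[-] C=[spool,valve,plank,fin,crate,oval,reel,peg,mast]
Tick 10: prefer B, take flask from A; A=[-] B=[-] C=[spool,valve,plank,fin,crate,oval,reel,peg,mast,flask]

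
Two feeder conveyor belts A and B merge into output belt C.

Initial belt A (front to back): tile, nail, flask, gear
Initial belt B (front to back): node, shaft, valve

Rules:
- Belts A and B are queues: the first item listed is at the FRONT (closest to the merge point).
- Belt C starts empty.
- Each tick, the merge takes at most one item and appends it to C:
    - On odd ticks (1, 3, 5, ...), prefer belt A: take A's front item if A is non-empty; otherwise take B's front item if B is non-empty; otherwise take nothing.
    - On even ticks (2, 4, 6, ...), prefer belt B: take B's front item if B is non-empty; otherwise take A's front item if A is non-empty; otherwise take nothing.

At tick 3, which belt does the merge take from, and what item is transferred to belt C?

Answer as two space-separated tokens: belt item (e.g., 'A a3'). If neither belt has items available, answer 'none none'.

Tick 1: prefer A, take tile from A; A=[nail,flask,gear] B=[node,shaft,valve] C=[tile]
Tick 2: prefer B, take node from B; A=[nail,flask,gear] B=[shaft,valve] C=[tile,node]
Tick 3: prefer A, take nail from A; A=[flask,gear] B=[shaft,valve] C=[tile,node,nail]

Answer: A nail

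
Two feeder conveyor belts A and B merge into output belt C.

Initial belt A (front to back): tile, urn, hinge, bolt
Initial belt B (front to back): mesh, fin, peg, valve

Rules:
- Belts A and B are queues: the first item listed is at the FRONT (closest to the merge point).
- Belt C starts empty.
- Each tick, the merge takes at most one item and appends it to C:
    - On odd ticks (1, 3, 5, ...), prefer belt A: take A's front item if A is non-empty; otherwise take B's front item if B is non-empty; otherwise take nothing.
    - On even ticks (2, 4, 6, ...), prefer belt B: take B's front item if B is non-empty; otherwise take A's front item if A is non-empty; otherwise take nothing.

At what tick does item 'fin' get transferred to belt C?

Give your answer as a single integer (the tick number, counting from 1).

Tick 1: prefer A, take tile from A; A=[urn,hinge,bolt] B=[mesh,fin,peg,valve] C=[tile]
Tick 2: prefer B, take mesh from B; A=[urn,hinge,bolt] B=[fin,peg,valve] C=[tile,mesh]
Tick 3: prefer A, take urn from A; A=[hinge,bolt] B=[fin,peg,valve] C=[tile,mesh,urn]
Tick 4: prefer B, take fin from B; A=[hinge,bolt] B=[peg,valve] C=[tile,mesh,urn,fin]

Answer: 4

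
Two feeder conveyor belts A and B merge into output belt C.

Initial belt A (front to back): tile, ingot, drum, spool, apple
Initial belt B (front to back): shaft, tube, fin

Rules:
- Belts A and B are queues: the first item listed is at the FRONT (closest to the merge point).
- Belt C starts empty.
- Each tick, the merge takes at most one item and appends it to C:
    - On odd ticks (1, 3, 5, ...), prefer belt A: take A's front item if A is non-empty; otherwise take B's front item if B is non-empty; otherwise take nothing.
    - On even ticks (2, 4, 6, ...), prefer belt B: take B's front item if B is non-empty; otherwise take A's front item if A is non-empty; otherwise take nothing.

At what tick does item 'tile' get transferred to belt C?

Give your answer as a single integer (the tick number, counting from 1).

Tick 1: prefer A, take tile from A; A=[ingot,drum,spool,apple] B=[shaft,tube,fin] C=[tile]

Answer: 1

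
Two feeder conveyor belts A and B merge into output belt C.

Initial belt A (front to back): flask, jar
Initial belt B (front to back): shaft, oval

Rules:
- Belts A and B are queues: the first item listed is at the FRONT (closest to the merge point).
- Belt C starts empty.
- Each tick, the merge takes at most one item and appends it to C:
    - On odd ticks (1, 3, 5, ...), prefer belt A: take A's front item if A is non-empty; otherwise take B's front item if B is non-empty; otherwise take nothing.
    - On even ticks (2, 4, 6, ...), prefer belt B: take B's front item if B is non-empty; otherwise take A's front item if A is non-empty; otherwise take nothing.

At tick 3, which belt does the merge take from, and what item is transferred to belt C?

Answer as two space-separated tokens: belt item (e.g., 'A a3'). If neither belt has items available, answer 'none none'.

Tick 1: prefer A, take flask from A; A=[jar] B=[shaft,oval] C=[flask]
Tick 2: prefer B, take shaft from B; A=[jar] B=[oval] C=[flask,shaft]
Tick 3: prefer A, take jar from A; A=[-] B=[oval] C=[flask,shaft,jar]

Answer: A jar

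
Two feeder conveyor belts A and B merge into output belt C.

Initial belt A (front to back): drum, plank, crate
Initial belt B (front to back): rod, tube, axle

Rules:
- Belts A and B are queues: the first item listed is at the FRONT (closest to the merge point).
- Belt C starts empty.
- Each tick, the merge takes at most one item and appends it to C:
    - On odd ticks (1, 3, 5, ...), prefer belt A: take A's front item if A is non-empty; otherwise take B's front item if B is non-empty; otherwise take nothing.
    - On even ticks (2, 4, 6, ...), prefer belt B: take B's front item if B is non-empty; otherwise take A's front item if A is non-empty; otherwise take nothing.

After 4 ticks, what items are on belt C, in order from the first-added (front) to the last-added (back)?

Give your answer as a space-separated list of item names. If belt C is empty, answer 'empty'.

Tick 1: prefer A, take drum from A; A=[plank,crate] B=[rod,tube,axle] C=[drum]
Tick 2: prefer B, take rod from B; A=[plank,crate] B=[tube,axle] C=[drum,rod]
Tick 3: prefer A, take plank from A; A=[crate] B=[tube,axle] C=[drum,rod,plank]
Tick 4: prefer B, take tube from B; A=[crate] B=[axle] C=[drum,rod,plank,tube]

Answer: drum rod plank tube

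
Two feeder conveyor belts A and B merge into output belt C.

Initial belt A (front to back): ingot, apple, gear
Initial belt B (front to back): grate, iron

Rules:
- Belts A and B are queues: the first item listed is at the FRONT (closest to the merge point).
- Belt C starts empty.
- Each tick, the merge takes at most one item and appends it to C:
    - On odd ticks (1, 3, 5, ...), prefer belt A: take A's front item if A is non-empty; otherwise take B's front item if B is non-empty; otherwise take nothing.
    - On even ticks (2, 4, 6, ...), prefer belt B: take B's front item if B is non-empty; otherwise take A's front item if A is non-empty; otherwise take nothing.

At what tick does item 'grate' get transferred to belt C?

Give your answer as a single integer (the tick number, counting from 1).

Tick 1: prefer A, take ingot from A; A=[apple,gear] B=[grate,iron] C=[ingot]
Tick 2: prefer B, take grate from B; A=[apple,gear] B=[iron] C=[ingot,grate]

Answer: 2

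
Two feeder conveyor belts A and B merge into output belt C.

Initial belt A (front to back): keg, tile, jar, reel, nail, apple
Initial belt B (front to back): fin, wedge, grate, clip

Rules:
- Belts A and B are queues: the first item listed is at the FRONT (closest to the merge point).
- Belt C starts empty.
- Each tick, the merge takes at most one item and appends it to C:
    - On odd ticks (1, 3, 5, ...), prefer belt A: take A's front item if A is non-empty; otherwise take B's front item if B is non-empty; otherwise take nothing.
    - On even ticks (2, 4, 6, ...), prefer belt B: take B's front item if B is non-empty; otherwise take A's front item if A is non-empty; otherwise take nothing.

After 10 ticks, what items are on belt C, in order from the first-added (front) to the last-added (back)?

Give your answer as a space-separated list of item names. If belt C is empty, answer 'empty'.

Answer: keg fin tile wedge jar grate reel clip nail apple

Derivation:
Tick 1: prefer A, take keg from A; A=[tile,jar,reel,nail,apple] B=[fin,wedge,grate,clip] C=[keg]
Tick 2: prefer B, take fin from B; A=[tile,jar,reel,nail,apple] B=[wedge,grate,clip] C=[keg,fin]
Tick 3: prefer A, take tile from A; A=[jar,reel,nail,apple] B=[wedge,grate,clip] C=[keg,fin,tile]
Tick 4: prefer B, take wedge from B; A=[jar,reel,nail,apple] B=[grate,clip] C=[keg,fin,tile,wedge]
Tick 5: prefer A, take jar from A; A=[reel,nail,apple] B=[grate,clip] C=[keg,fin,tile,wedge,jar]
Tick 6: prefer B, take grate from B; A=[reel,nail,apple] B=[clip] C=[keg,fin,tile,wedge,jar,grate]
Tick 7: prefer A, take reel from A; A=[nail,apple] B=[clip] C=[keg,fin,tile,wedge,jar,grate,reel]
Tick 8: prefer B, take clip from B; A=[nail,apple] B=[-] C=[keg,fin,tile,wedge,jar,grate,reel,clip]
Tick 9: prefer A, take nail from A; A=[apple] B=[-] C=[keg,fin,tile,wedge,jar,grate,reel,clip,nail]
Tick 10: prefer B, take apple from A; A=[-] B=[-] C=[keg,fin,tile,wedge,jar,grate,reel,clip,nail,apple]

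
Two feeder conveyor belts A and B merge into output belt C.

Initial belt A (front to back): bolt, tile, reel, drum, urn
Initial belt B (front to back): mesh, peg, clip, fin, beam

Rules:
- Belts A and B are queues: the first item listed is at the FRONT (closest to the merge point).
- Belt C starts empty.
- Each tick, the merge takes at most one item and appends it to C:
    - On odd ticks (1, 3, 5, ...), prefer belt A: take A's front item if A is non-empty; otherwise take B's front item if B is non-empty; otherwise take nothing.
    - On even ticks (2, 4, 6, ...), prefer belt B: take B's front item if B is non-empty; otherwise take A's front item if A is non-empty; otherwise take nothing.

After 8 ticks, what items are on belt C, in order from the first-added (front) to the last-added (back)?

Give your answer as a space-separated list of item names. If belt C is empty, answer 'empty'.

Answer: bolt mesh tile peg reel clip drum fin

Derivation:
Tick 1: prefer A, take bolt from A; A=[tile,reel,drum,urn] B=[mesh,peg,clip,fin,beam] C=[bolt]
Tick 2: prefer B, take mesh from B; A=[tile,reel,drum,urn] B=[peg,clip,fin,beam] C=[bolt,mesh]
Tick 3: prefer A, take tile from A; A=[reel,drum,urn] B=[peg,clip,fin,beam] C=[bolt,mesh,tile]
Tick 4: prefer B, take peg from B; A=[reel,drum,urn] B=[clip,fin,beam] C=[bolt,mesh,tile,peg]
Tick 5: prefer A, take reel from A; A=[drum,urn] B=[clip,fin,beam] C=[bolt,mesh,tile,peg,reel]
Tick 6: prefer B, take clip from B; A=[drum,urn] B=[fin,beam] C=[bolt,mesh,tile,peg,reel,clip]
Tick 7: prefer A, take drum from A; A=[urn] B=[fin,beam] C=[bolt,mesh,tile,peg,reel,clip,drum]
Tick 8: prefer B, take fin from B; A=[urn] B=[beam] C=[bolt,mesh,tile,peg,reel,clip,drum,fin]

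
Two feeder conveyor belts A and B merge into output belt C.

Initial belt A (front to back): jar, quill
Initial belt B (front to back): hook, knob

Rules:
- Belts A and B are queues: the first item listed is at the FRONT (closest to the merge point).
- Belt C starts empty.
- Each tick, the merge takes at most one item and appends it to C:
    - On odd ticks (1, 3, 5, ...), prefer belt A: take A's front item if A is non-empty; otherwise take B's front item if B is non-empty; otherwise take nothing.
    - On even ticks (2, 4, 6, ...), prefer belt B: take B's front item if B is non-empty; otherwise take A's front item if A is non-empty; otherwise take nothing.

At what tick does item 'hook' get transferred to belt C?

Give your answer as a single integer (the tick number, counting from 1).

Answer: 2

Derivation:
Tick 1: prefer A, take jar from A; A=[quill] B=[hook,knob] C=[jar]
Tick 2: prefer B, take hook from B; A=[quill] B=[knob] C=[jar,hook]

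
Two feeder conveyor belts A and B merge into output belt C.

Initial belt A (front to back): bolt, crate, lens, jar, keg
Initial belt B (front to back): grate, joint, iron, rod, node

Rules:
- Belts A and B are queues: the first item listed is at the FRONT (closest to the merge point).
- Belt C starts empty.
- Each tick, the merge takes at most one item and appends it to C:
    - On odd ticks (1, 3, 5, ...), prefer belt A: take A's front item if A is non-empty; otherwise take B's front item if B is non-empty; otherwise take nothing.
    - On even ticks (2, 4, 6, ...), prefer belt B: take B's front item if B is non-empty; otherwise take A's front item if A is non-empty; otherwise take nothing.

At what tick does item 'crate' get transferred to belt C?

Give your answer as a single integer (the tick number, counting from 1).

Tick 1: prefer A, take bolt from A; A=[crate,lens,jar,keg] B=[grate,joint,iron,rod,node] C=[bolt]
Tick 2: prefer B, take grate from B; A=[crate,lens,jar,keg] B=[joint,iron,rod,node] C=[bolt,grate]
Tick 3: prefer A, take crate from A; A=[lens,jar,keg] B=[joint,iron,rod,node] C=[bolt,grate,crate]

Answer: 3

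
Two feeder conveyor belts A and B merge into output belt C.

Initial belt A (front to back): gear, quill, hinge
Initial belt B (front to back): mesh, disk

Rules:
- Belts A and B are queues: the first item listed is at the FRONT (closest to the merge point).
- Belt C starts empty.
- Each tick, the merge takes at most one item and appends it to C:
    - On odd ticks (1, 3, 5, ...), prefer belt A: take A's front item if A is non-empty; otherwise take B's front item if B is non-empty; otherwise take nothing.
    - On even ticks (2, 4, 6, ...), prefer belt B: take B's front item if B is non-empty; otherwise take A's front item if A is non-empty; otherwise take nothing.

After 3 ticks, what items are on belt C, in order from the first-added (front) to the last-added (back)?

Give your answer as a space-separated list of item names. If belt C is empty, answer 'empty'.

Answer: gear mesh quill

Derivation:
Tick 1: prefer A, take gear from A; A=[quill,hinge] B=[mesh,disk] C=[gear]
Tick 2: prefer B, take mesh from B; A=[quill,hinge] B=[disk] C=[gear,mesh]
Tick 3: prefer A, take quill from A; A=[hinge] B=[disk] C=[gear,mesh,quill]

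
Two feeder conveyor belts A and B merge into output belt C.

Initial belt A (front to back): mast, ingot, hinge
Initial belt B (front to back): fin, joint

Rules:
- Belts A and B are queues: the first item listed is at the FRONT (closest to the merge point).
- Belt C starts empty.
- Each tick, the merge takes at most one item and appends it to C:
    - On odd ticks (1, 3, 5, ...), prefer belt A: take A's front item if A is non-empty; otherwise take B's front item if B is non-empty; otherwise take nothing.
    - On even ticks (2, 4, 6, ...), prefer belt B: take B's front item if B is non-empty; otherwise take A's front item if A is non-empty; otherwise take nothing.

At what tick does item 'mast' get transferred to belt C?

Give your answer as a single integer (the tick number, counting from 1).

Tick 1: prefer A, take mast from A; A=[ingot,hinge] B=[fin,joint] C=[mast]

Answer: 1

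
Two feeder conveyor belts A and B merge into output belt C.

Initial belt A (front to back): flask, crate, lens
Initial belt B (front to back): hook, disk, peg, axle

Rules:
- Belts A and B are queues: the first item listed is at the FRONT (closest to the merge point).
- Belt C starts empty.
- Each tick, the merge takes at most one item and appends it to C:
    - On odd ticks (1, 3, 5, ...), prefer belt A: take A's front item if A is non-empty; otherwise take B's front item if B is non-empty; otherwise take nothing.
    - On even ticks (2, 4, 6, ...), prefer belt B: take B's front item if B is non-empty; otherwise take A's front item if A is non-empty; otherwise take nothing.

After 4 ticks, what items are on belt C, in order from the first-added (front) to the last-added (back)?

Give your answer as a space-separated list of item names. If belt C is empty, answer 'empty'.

Answer: flask hook crate disk

Derivation:
Tick 1: prefer A, take flask from A; A=[crate,lens] B=[hook,disk,peg,axle] C=[flask]
Tick 2: prefer B, take hook from B; A=[crate,lens] B=[disk,peg,axle] C=[flask,hook]
Tick 3: prefer A, take crate from A; A=[lens] B=[disk,peg,axle] C=[flask,hook,crate]
Tick 4: prefer B, take disk from B; A=[lens] B=[peg,axle] C=[flask,hook,crate,disk]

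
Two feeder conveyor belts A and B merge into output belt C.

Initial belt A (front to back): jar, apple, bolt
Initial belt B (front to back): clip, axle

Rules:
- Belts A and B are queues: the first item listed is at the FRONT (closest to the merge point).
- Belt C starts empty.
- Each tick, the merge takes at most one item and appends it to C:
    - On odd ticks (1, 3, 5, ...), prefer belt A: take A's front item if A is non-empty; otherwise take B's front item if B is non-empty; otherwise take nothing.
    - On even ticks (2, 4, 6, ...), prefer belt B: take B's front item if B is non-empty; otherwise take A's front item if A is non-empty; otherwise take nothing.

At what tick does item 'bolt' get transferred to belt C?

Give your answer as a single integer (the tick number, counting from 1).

Tick 1: prefer A, take jar from A; A=[apple,bolt] B=[clip,axle] C=[jar]
Tick 2: prefer B, take clip from B; A=[apple,bolt] B=[axle] C=[jar,clip]
Tick 3: prefer A, take apple from A; A=[bolt] B=[axle] C=[jar,clip,apple]
Tick 4: prefer B, take axle from B; A=[bolt] B=[-] C=[jar,clip,apple,axle]
Tick 5: prefer A, take bolt from A; A=[-] B=[-] C=[jar,clip,apple,axle,bolt]

Answer: 5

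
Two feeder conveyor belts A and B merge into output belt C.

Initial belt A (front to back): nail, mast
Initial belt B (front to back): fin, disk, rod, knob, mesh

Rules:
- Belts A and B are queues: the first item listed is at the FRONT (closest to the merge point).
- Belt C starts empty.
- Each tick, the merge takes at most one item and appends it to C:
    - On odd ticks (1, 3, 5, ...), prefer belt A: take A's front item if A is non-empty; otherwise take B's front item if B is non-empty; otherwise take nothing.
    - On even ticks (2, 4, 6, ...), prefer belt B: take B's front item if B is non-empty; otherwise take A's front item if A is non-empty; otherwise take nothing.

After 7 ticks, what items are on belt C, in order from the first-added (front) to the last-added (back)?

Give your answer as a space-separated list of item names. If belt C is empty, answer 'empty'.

Tick 1: prefer A, take nail from A; A=[mast] B=[fin,disk,rod,knob,mesh] C=[nail]
Tick 2: prefer B, take fin from B; A=[mast] B=[disk,rod,knob,mesh] C=[nail,fin]
Tick 3: prefer A, take mast from A; A=[-] B=[disk,rod,knob,mesh] C=[nail,fin,mast]
Tick 4: prefer B, take disk from B; A=[-] B=[rod,knob,mesh] C=[nail,fin,mast,disk]
Tick 5: prefer A, take rod from B; A=[-] B=[knob,mesh] C=[nail,fin,mast,disk,rod]
Tick 6: prefer B, take knob from B; A=[-] B=[mesh] C=[nail,fin,mast,disk,rod,knob]
Tick 7: prefer A, take mesh from B; A=[-] B=[-] C=[nail,fin,mast,disk,rod,knob,mesh]

Answer: nail fin mast disk rod knob mesh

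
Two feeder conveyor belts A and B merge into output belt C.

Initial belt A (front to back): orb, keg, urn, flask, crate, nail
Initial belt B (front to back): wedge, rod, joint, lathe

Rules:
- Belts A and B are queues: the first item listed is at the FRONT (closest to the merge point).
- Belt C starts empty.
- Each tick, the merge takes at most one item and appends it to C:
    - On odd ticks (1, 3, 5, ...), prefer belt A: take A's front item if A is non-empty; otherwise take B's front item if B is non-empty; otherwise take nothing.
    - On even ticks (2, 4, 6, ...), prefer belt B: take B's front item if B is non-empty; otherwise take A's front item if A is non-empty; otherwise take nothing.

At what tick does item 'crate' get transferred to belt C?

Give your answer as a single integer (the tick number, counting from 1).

Tick 1: prefer A, take orb from A; A=[keg,urn,flask,crate,nail] B=[wedge,rod,joint,lathe] C=[orb]
Tick 2: prefer B, take wedge from B; A=[keg,urn,flask,crate,nail] B=[rod,joint,lathe] C=[orb,wedge]
Tick 3: prefer A, take keg from A; A=[urn,flask,crate,nail] B=[rod,joint,lathe] C=[orb,wedge,keg]
Tick 4: prefer B, take rod from B; A=[urn,flask,crate,nail] B=[joint,lathe] C=[orb,wedge,keg,rod]
Tick 5: prefer A, take urn from A; A=[flask,crate,nail] B=[joint,lathe] C=[orb,wedge,keg,rod,urn]
Tick 6: prefer B, take joint from B; A=[flask,crate,nail] B=[lathe] C=[orb,wedge,keg,rod,urn,joint]
Tick 7: prefer A, take flask from A; A=[crate,nail] B=[lathe] C=[orb,wedge,keg,rod,urn,joint,flask]
Tick 8: prefer B, take lathe from B; A=[crate,nail] B=[-] C=[orb,wedge,keg,rod,urn,joint,flask,lathe]
Tick 9: prefer A, take crate from A; A=[nail] B=[-] C=[orb,wedge,keg,rod,urn,joint,flask,lathe,crate]

Answer: 9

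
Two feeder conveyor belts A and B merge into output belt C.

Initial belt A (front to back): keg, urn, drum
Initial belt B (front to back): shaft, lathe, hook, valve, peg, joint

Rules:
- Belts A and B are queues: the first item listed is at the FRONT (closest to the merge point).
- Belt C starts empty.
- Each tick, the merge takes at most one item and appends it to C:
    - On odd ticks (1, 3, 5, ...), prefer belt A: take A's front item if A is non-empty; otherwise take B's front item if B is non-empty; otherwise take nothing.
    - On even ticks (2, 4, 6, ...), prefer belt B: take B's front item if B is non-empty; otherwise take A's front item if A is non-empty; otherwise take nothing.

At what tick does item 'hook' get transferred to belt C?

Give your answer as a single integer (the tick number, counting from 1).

Tick 1: prefer A, take keg from A; A=[urn,drum] B=[shaft,lathe,hook,valve,peg,joint] C=[keg]
Tick 2: prefer B, take shaft from B; A=[urn,drum] B=[lathe,hook,valve,peg,joint] C=[keg,shaft]
Tick 3: prefer A, take urn from A; A=[drum] B=[lathe,hook,valve,peg,joint] C=[keg,shaft,urn]
Tick 4: prefer B, take lathe from B; A=[drum] B=[hook,valve,peg,joint] C=[keg,shaft,urn,lathe]
Tick 5: prefer A, take drum from A; A=[-] B=[hook,valve,peg,joint] C=[keg,shaft,urn,lathe,drum]
Tick 6: prefer B, take hook from B; A=[-] B=[valve,peg,joint] C=[keg,shaft,urn,lathe,drum,hook]

Answer: 6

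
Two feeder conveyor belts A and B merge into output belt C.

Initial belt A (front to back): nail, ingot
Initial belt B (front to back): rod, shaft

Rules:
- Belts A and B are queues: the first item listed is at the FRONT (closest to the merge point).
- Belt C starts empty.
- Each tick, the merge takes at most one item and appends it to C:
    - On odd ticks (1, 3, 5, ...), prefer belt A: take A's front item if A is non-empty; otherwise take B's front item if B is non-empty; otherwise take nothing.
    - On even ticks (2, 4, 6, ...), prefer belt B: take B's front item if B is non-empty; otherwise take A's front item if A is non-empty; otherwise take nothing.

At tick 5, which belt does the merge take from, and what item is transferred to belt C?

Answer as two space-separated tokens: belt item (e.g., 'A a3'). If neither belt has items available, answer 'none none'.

Tick 1: prefer A, take nail from A; A=[ingot] B=[rod,shaft] C=[nail]
Tick 2: prefer B, take rod from B; A=[ingot] B=[shaft] C=[nail,rod]
Tick 3: prefer A, take ingot from A; A=[-] B=[shaft] C=[nail,rod,ingot]
Tick 4: prefer B, take shaft from B; A=[-] B=[-] C=[nail,rod,ingot,shaft]
Tick 5: prefer A, both empty, nothing taken; A=[-] B=[-] C=[nail,rod,ingot,shaft]

Answer: none none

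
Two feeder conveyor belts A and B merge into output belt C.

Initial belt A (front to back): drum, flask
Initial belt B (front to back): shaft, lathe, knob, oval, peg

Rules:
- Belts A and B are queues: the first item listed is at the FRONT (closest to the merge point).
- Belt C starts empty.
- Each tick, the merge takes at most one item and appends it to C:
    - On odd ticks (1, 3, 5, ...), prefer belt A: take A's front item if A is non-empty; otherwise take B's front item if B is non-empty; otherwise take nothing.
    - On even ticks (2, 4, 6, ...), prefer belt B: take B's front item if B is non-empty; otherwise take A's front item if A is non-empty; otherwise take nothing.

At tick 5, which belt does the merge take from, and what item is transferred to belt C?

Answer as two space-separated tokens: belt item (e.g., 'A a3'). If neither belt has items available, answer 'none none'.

Answer: B knob

Derivation:
Tick 1: prefer A, take drum from A; A=[flask] B=[shaft,lathe,knob,oval,peg] C=[drum]
Tick 2: prefer B, take shaft from B; A=[flask] B=[lathe,knob,oval,peg] C=[drum,shaft]
Tick 3: prefer A, take flask from A; A=[-] B=[lathe,knob,oval,peg] C=[drum,shaft,flask]
Tick 4: prefer B, take lathe from B; A=[-] B=[knob,oval,peg] C=[drum,shaft,flask,lathe]
Tick 5: prefer A, take knob from B; A=[-] B=[oval,peg] C=[drum,shaft,flask,lathe,knob]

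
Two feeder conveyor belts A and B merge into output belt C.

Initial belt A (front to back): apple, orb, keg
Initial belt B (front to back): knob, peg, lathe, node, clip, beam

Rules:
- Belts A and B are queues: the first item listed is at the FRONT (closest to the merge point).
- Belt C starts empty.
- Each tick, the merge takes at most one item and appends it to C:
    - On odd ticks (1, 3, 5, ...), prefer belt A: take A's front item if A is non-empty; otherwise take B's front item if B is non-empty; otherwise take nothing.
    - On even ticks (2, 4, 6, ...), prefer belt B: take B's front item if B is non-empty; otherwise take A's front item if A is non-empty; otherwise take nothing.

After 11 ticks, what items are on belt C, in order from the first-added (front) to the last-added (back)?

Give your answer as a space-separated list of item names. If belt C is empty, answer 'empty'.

Tick 1: prefer A, take apple from A; A=[orb,keg] B=[knob,peg,lathe,node,clip,beam] C=[apple]
Tick 2: prefer B, take knob from B; A=[orb,keg] B=[peg,lathe,node,clip,beam] C=[apple,knob]
Tick 3: prefer A, take orb from A; A=[keg] B=[peg,lathe,node,clip,beam] C=[apple,knob,orb]
Tick 4: prefer B, take peg from B; A=[keg] B=[lathe,node,clip,beam] C=[apple,knob,orb,peg]
Tick 5: prefer A, take keg from A; A=[-] B=[lathe,node,clip,beam] C=[apple,knob,orb,peg,keg]
Tick 6: prefer B, take lathe from B; A=[-] B=[node,clip,beam] C=[apple,knob,orb,peg,keg,lathe]
Tick 7: prefer A, take node from B; A=[-] B=[clip,beam] C=[apple,knob,orb,peg,keg,lathe,node]
Tick 8: prefer B, take clip from B; A=[-] B=[beam] C=[apple,knob,orb,peg,keg,lathe,node,clip]
Tick 9: prefer A, take beam from B; A=[-] B=[-] C=[apple,knob,orb,peg,keg,lathe,node,clip,beam]
Tick 10: prefer B, both empty, nothing taken; A=[-] B=[-] C=[apple,knob,orb,peg,keg,lathe,node,clip,beam]
Tick 11: prefer A, both empty, nothing taken; A=[-] B=[-] C=[apple,knob,orb,peg,keg,lathe,node,clip,beam]

Answer: apple knob orb peg keg lathe node clip beam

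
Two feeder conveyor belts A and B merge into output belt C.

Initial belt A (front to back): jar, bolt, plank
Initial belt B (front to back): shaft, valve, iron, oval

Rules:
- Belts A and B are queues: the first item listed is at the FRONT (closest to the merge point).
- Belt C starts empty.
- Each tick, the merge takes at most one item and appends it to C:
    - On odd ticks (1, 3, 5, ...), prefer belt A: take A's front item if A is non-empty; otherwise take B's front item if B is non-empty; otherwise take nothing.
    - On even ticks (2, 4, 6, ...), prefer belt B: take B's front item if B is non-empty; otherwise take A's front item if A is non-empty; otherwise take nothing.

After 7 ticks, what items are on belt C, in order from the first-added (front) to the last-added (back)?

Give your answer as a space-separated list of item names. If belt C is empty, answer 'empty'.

Answer: jar shaft bolt valve plank iron oval

Derivation:
Tick 1: prefer A, take jar from A; A=[bolt,plank] B=[shaft,valve,iron,oval] C=[jar]
Tick 2: prefer B, take shaft from B; A=[bolt,plank] B=[valve,iron,oval] C=[jar,shaft]
Tick 3: prefer A, take bolt from A; A=[plank] B=[valve,iron,oval] C=[jar,shaft,bolt]
Tick 4: prefer B, take valve from B; A=[plank] B=[iron,oval] C=[jar,shaft,bolt,valve]
Tick 5: prefer A, take plank from A; A=[-] B=[iron,oval] C=[jar,shaft,bolt,valve,plank]
Tick 6: prefer B, take iron from B; A=[-] B=[oval] C=[jar,shaft,bolt,valve,plank,iron]
Tick 7: prefer A, take oval from B; A=[-] B=[-] C=[jar,shaft,bolt,valve,plank,iron,oval]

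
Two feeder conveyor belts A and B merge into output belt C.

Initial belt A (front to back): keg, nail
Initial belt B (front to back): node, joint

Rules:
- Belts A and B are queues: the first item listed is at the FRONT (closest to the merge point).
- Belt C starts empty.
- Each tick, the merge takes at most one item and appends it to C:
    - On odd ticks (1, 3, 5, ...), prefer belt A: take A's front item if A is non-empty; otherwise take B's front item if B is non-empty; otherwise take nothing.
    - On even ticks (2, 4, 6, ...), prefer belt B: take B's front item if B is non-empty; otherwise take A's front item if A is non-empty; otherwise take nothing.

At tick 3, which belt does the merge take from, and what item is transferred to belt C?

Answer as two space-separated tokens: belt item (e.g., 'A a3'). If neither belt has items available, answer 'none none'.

Answer: A nail

Derivation:
Tick 1: prefer A, take keg from A; A=[nail] B=[node,joint] C=[keg]
Tick 2: prefer B, take node from B; A=[nail] B=[joint] C=[keg,node]
Tick 3: prefer A, take nail from A; A=[-] B=[joint] C=[keg,node,nail]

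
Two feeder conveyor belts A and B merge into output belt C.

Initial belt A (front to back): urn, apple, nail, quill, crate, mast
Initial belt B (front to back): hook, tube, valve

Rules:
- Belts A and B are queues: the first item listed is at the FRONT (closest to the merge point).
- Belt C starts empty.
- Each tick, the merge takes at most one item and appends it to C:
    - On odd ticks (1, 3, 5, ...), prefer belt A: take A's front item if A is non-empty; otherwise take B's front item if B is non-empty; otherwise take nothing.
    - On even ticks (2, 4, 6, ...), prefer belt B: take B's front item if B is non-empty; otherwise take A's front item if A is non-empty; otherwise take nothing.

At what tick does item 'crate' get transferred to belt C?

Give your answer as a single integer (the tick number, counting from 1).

Tick 1: prefer A, take urn from A; A=[apple,nail,quill,crate,mast] B=[hook,tube,valve] C=[urn]
Tick 2: prefer B, take hook from B; A=[apple,nail,quill,crate,mast] B=[tube,valve] C=[urn,hook]
Tick 3: prefer A, take apple from A; A=[nail,quill,crate,mast] B=[tube,valve] C=[urn,hook,apple]
Tick 4: prefer B, take tube from B; A=[nail,quill,crate,mast] B=[valve] C=[urn,hook,apple,tube]
Tick 5: prefer A, take nail from A; A=[quill,crate,mast] B=[valve] C=[urn,hook,apple,tube,nail]
Tick 6: prefer B, take valve from B; A=[quill,crate,mast] B=[-] C=[urn,hook,apple,tube,nail,valve]
Tick 7: prefer A, take quill from A; A=[crate,mast] B=[-] C=[urn,hook,apple,tube,nail,valve,quill]
Tick 8: prefer B, take crate from A; A=[mast] B=[-] C=[urn,hook,apple,tube,nail,valve,quill,crate]

Answer: 8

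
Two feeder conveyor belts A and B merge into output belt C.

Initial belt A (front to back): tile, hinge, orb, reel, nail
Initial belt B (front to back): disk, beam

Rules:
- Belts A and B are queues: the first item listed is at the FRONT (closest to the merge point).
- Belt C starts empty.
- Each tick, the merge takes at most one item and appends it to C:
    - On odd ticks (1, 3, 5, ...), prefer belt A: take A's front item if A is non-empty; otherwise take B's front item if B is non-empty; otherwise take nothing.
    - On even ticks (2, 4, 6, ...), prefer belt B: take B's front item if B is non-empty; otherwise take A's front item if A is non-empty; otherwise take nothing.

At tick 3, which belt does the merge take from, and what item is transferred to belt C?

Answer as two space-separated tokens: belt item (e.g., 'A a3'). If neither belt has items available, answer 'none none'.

Tick 1: prefer A, take tile from A; A=[hinge,orb,reel,nail] B=[disk,beam] C=[tile]
Tick 2: prefer B, take disk from B; A=[hinge,orb,reel,nail] B=[beam] C=[tile,disk]
Tick 3: prefer A, take hinge from A; A=[orb,reel,nail] B=[beam] C=[tile,disk,hinge]

Answer: A hinge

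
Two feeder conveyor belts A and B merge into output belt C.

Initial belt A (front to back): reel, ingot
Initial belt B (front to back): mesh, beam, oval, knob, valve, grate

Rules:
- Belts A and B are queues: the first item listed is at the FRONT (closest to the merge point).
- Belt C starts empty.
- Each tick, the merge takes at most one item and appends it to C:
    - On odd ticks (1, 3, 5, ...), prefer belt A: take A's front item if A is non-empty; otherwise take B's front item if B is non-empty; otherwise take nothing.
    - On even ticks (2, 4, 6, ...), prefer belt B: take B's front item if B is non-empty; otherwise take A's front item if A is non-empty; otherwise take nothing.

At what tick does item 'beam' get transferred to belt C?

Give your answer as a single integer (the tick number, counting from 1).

Tick 1: prefer A, take reel from A; A=[ingot] B=[mesh,beam,oval,knob,valve,grate] C=[reel]
Tick 2: prefer B, take mesh from B; A=[ingot] B=[beam,oval,knob,valve,grate] C=[reel,mesh]
Tick 3: prefer A, take ingot from A; A=[-] B=[beam,oval,knob,valve,grate] C=[reel,mesh,ingot]
Tick 4: prefer B, take beam from B; A=[-] B=[oval,knob,valve,grate] C=[reel,mesh,ingot,beam]

Answer: 4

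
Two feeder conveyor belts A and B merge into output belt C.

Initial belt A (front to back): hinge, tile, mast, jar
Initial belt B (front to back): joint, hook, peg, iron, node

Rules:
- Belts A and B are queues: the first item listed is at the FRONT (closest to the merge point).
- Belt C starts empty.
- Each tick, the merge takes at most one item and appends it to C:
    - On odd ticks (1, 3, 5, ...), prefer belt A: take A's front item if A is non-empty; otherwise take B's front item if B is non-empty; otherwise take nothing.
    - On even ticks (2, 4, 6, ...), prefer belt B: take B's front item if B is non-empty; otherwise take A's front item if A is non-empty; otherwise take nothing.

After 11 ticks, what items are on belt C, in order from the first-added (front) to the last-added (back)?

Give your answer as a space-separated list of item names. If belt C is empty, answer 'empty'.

Answer: hinge joint tile hook mast peg jar iron node

Derivation:
Tick 1: prefer A, take hinge from A; A=[tile,mast,jar] B=[joint,hook,peg,iron,node] C=[hinge]
Tick 2: prefer B, take joint from B; A=[tile,mast,jar] B=[hook,peg,iron,node] C=[hinge,joint]
Tick 3: prefer A, take tile from A; A=[mast,jar] B=[hook,peg,iron,node] C=[hinge,joint,tile]
Tick 4: prefer B, take hook from B; A=[mast,jar] B=[peg,iron,node] C=[hinge,joint,tile,hook]
Tick 5: prefer A, take mast from A; A=[jar] B=[peg,iron,node] C=[hinge,joint,tile,hook,mast]
Tick 6: prefer B, take peg from B; A=[jar] B=[iron,node] C=[hinge,joint,tile,hook,mast,peg]
Tick 7: prefer A, take jar from A; A=[-] B=[iron,node] C=[hinge,joint,tile,hook,mast,peg,jar]
Tick 8: prefer B, take iron from B; A=[-] B=[node] C=[hinge,joint,tile,hook,mast,peg,jar,iron]
Tick 9: prefer A, take node from B; A=[-] B=[-] C=[hinge,joint,tile,hook,mast,peg,jar,iron,node]
Tick 10: prefer B, both empty, nothing taken; A=[-] B=[-] C=[hinge,joint,tile,hook,mast,peg,jar,iron,node]
Tick 11: prefer A, both empty, nothing taken; A=[-] B=[-] C=[hinge,joint,tile,hook,mast,peg,jar,iron,node]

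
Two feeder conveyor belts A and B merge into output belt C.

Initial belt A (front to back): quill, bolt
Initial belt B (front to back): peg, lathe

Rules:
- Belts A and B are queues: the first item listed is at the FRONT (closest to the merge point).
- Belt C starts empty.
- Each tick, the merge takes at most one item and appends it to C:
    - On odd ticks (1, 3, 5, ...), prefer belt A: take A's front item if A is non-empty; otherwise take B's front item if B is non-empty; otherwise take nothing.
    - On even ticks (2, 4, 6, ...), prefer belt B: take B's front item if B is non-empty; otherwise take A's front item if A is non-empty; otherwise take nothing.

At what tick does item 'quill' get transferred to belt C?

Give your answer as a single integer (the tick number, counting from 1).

Tick 1: prefer A, take quill from A; A=[bolt] B=[peg,lathe] C=[quill]

Answer: 1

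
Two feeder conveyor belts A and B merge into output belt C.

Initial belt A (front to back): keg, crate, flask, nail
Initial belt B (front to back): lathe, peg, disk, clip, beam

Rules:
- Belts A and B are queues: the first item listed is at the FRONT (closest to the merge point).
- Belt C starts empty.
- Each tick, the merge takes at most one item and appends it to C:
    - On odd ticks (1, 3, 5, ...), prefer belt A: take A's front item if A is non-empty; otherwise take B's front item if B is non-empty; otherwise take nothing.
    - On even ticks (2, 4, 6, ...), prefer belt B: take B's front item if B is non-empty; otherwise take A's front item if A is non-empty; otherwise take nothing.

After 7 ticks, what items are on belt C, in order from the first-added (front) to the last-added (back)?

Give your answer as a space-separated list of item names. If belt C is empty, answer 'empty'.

Tick 1: prefer A, take keg from A; A=[crate,flask,nail] B=[lathe,peg,disk,clip,beam] C=[keg]
Tick 2: prefer B, take lathe from B; A=[crate,flask,nail] B=[peg,disk,clip,beam] C=[keg,lathe]
Tick 3: prefer A, take crate from A; A=[flask,nail] B=[peg,disk,clip,beam] C=[keg,lathe,crate]
Tick 4: prefer B, take peg from B; A=[flask,nail] B=[disk,clip,beam] C=[keg,lathe,crate,peg]
Tick 5: prefer A, take flask from A; A=[nail] B=[disk,clip,beam] C=[keg,lathe,crate,peg,flask]
Tick 6: prefer B, take disk from B; A=[nail] B=[clip,beam] C=[keg,lathe,crate,peg,flask,disk]
Tick 7: prefer A, take nail from A; A=[-] B=[clip,beam] C=[keg,lathe,crate,peg,flask,disk,nail]

Answer: keg lathe crate peg flask disk nail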